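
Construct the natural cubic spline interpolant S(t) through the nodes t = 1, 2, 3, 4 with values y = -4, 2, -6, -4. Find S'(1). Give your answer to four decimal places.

Put M_i = S'' at the i-th knot. Here h = (1, 1, 1) and Δ = (6, -8, 2), so the interior equations h_(i-1)·M_(i-1) + 2(h_(i-1)+h_i)·M_i + h_i·M_(i+1) = 6(Δ_i − Δ_(i-1)) read
  1·M_0 + 4·M_1 + 1·M_2 = 6(Δ_1 - Δ_0) = -84
  1·M_1 + 4·M_2 + 1·M_3 = 6(Δ_2 - Δ_1) = 60
Natural end conditions: M_0 = M_3 = 0.
Forward elimination and back-substitution give M_0 = 0, M_1 = -132/5, M_2 = 108/5, M_3 = 0.
On [1, 2], S'(t) = b_0 + 2c_0·(t - 1) + 3d_0·(t - 1)² with b_0 = Δ_0 - h_0(2M_0 + M_1)/6 = 52/5, c_0 = M_0/2 = 0, d_0 = (M_1 - M_0)/(6h_0) = -22/5. So S'(1) = 52/5.

10.4000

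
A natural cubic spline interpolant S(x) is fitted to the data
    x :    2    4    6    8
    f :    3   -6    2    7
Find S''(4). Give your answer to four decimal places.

7.1000

Let m_i = S''(x_i). Step sizes h_i = 2, 2, 2; slopes of the chords Δ_i = (y_(i+1) - y_i)/h_i = -9/2, 4, 5/2.
  2·m_0 + 8·m_1 + 2·m_2 = 6(Δ_1 - Δ_0) = 51
  2·m_1 + 8·m_2 + 2·m_3 = 6(Δ_2 - Δ_1) = -9
Natural end conditions: m_0 = m_3 = 0.
Solving: m_0 = 0, m_1 = 71/10, m_2 = -29/10, m_3 = 0.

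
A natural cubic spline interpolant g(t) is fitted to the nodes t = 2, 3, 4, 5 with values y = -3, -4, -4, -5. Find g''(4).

Write σ_i for g''(x_i). With h_i = 1, 1, 1 and divided differences Δ_i = -1, 0, -1, the continuity of g' gives the tridiagonal system
  1·σ_0 + 4·σ_1 + 1·σ_2 = 6(Δ_1 - Δ_0) = 6
  1·σ_1 + 4·σ_2 + 1·σ_3 = 6(Δ_2 - Δ_1) = -6
Natural end conditions: σ_0 = σ_3 = 0.
Forward elimination and back-substitution give σ_0 = 0, σ_1 = 2, σ_2 = -2, σ_3 = 0.

-2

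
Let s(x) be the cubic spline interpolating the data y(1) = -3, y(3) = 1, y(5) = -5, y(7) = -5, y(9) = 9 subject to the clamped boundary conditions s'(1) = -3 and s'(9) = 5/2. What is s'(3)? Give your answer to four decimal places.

0.9732

Let m_i = s''(x_i). Step sizes h_i = 2, 2, 2, 2; slopes of the chords Δ_i = (y_(i+1) - y_i)/h_i = 2, -3, 0, 7.
  2·m_0 + 8·m_1 + 2·m_2 = 6(Δ_1 - Δ_0) = -30
  2·m_1 + 8·m_2 + 2·m_3 = 6(Δ_2 - Δ_1) = 18
  2·m_2 + 8·m_3 + 2·m_4 = 6(Δ_3 - Δ_2) = 42
Clamped end conditions give two more equations: 2h_0·m_0 + h_0·m_1 = 6(Δ_0 - s'(1)) = 30 and h_3·m_3 + 2h_3·m_4 = 6(s'(9) - Δ_3) = -27.
Hence m_0 = 1235/112, m_1 = -395/56, m_2 = 35/16, m_3 = 409/56, m_4 = -1165/112.
On [3, 5], s'(x) = b_1 + 2c_1·(x - 3) + 3d_1·(x - 3)² with b_1 = Δ_1 - h_1(2m_1 + m_2)/6 = 109/112, c_1 = m_1/2 = -395/112, d_1 = (m_2 - m_1)/(6h_1) = 345/448. So s'(3) = 109/112.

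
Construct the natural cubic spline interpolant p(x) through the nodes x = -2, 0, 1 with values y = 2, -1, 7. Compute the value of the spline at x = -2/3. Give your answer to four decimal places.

-2.3457

Let m_i = p''(x_i). Step sizes h_i = 2, 1; slopes of the chords Δ_i = (y_(i+1) - y_i)/h_i = -3/2, 8.
  2·m_0 + 6·m_1 + 1·m_2 = 6(Δ_1 - Δ_0) = 57
Natural end conditions: m_0 = m_2 = 0.
Solving: m_0 = 0, m_1 = 19/2, m_2 = 0.
On [-2, 0], p(x) = 2 - 14/3·(x + 2) + 0·(x + 2)² + 19/24·(x + 2)³.
With (x + 2) = 4/3: p(-2/3) = -190/81.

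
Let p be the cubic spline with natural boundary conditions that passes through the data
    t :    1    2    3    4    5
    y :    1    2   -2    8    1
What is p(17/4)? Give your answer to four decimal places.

8.1016

Write M_i for p''(x_i). With h_i = 1, 1, 1, 1 and divided differences Δ_i = 1, -4, 10, -7, the continuity of p' gives the tridiagonal system
  1·M_0 + 4·M_1 + 1·M_2 = 6(Δ_1 - Δ_0) = -30
  1·M_1 + 4·M_2 + 1·M_3 = 6(Δ_2 - Δ_1) = 84
  1·M_2 + 4·M_3 + 1·M_4 = 6(Δ_3 - Δ_2) = -102
Natural end conditions: M_0 = M_4 = 0.
Hence M_0 = 0, M_1 = -111/7, M_2 = 234/7, M_3 = -237/7, M_4 = 0.
On [4, 5], p(t) = 8 + 30/7·(t - 4) - 237/14·(t - 4)² + 79/14·(t - 4)³.
With (t - 4) = 1/4: p(17/4) = 1037/128.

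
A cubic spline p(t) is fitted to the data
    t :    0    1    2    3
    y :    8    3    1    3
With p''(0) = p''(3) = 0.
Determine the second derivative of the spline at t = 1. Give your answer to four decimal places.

3.2000

Write σ_i for p''(x_i). With h_i = 1, 1, 1 and divided differences Δ_i = -5, -2, 2, the continuity of p' gives the tridiagonal system
  1·σ_0 + 4·σ_1 + 1·σ_2 = 6(Δ_1 - Δ_0) = 18
  1·σ_1 + 4·σ_2 + 1·σ_3 = 6(Δ_2 - Δ_1) = 24
Natural end conditions: σ_0 = σ_3 = 0.
Solving the tridiagonal system: σ_0 = 0, σ_1 = 16/5, σ_2 = 26/5, σ_3 = 0.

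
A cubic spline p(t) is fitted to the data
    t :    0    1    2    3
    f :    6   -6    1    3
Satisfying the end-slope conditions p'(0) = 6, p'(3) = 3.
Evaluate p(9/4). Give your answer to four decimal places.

Put M_i = p'' at the i-th knot. Here h = (1, 1, 1) and Δ = (-12, 7, 2), so the interior equations h_(i-1)·M_(i-1) + 2(h_(i-1)+h_i)·M_i + h_i·M_(i+1) = 6(Δ_i − Δ_(i-1)) read
  1·M_0 + 4·M_1 + 1·M_2 = 6(Δ_1 - Δ_0) = 114
  1·M_1 + 4·M_2 + 1·M_3 = 6(Δ_2 - Δ_1) = -30
Clamped end conditions give two more equations: 2h_0·M_0 + h_0·M_1 = 6(Δ_0 - p'(0)) = -108 and h_2·M_2 + 2h_2·M_3 = 6(p'(3) - Δ_2) = 6.
Hence M_0 = -408/5, M_1 = 276/5, M_2 = -126/5, M_3 = 78/5.
On [2, 3], p(t) = 1 + 39/5·(t - 2) - 63/5·(t - 2)² + 34/5·(t - 2)³.
With (t - 2) = 1/4: p(9/4) = 363/160.

2.2688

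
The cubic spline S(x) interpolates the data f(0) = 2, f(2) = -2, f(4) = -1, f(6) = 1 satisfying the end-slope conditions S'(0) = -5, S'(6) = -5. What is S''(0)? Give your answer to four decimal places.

Put m_i = S'' at the i-th knot. Here h = (2, 2, 2) and Δ = (-2, 1/2, 1), so the interior equations h_(i-1)·m_(i-1) + 2(h_(i-1)+h_i)·m_i + h_i·m_(i+1) = 6(Δ_i − Δ_(i-1)) read
  2·m_0 + 8·m_1 + 2·m_2 = 6(Δ_1 - Δ_0) = 15
  2·m_1 + 8·m_2 + 2·m_3 = 6(Δ_2 - Δ_1) = 3
Clamped end conditions give two more equations: 2h_0·m_0 + h_0·m_1 = 6(Δ_0 - S'(0)) = 18 and h_2·m_2 + 2h_2·m_3 = 6(S'(6) - Δ_2) = -36.
Solving: m_0 = 9/2, m_1 = 0, m_2 = 3, m_3 = -21/2.

4.5000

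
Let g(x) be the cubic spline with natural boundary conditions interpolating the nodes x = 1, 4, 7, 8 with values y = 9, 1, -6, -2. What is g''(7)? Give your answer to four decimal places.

Let m_i = g''(x_i). Step sizes h_i = 3, 3, 1; slopes of the chords Δ_i = (y_(i+1) - y_i)/h_i = -8/3, -7/3, 4.
  3·m_0 + 12·m_1 + 3·m_2 = 6(Δ_1 - Δ_0) = 2
  3·m_1 + 8·m_2 + 1·m_3 = 6(Δ_2 - Δ_1) = 38
Natural end conditions: m_0 = m_3 = 0.
Hence m_0 = 0, m_1 = -98/87, m_2 = 150/29, m_3 = 0.

5.1724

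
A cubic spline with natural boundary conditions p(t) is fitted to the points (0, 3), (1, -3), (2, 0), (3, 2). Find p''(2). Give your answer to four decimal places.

Let M_i = p''(x_i). Step sizes h_i = 1, 1, 1; slopes of the chords Δ_i = (y_(i+1) - y_i)/h_i = -6, 3, 2.
  1·M_0 + 4·M_1 + 1·M_2 = 6(Δ_1 - Δ_0) = 54
  1·M_1 + 4·M_2 + 1·M_3 = 6(Δ_2 - Δ_1) = -6
Natural end conditions: M_0 = M_3 = 0.
Forward elimination and back-substitution give M_0 = 0, M_1 = 74/5, M_2 = -26/5, M_3 = 0.

-5.2000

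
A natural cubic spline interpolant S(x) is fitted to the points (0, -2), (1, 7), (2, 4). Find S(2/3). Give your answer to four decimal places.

Let m_i = S''(x_i). Step sizes h_i = 1, 1; slopes of the chords Δ_i = (y_(i+1) - y_i)/h_i = 9, -3.
  1·m_0 + 4·m_1 + 1·m_2 = 6(Δ_1 - Δ_0) = -72
Natural end conditions: m_0 = m_2 = 0.
Forward elimination and back-substitution give m_0 = 0, m_1 = -18, m_2 = 0.
On [0, 1], S(x) = -2 + 12·x + 0·x² - 3·x³.
With x = 2/3: S(2/3) = 46/9.

5.1111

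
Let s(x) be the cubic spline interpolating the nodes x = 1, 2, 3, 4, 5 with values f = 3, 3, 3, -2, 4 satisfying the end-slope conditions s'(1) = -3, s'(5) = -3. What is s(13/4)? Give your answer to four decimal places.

1.3976

Let M_i = s''(x_i). Step sizes h_i = 1, 1, 1, 1; slopes of the chords Δ_i = (y_(i+1) - y_i)/h_i = 0, 0, -5, 6.
  1·M_0 + 4·M_1 + 1·M_2 = 6(Δ_1 - Δ_0) = 0
  1·M_1 + 4·M_2 + 1·M_3 = 6(Δ_2 - Δ_1) = -30
  1·M_2 + 4·M_3 + 1·M_4 = 6(Δ_3 - Δ_2) = 66
Clamped end conditions give two more equations: 2h_0·M_0 + h_0·M_1 = 6(Δ_0 - s'(1)) = 18 and h_3·M_3 + 2h_3·M_4 = 6(s'(5) - Δ_3) = -54.
Hence M_0 = 225/28, M_1 = 27/14, M_2 = -63/4, M_3 = 435/14, M_4 = -1191/28.
On [3, 4], s(x) = 3 - 69/14·(x - 3) - 63/8·(x - 3)² + 437/56·(x - 3)³.
With (x - 3) = 1/4: s(13/4) = 5009/3584.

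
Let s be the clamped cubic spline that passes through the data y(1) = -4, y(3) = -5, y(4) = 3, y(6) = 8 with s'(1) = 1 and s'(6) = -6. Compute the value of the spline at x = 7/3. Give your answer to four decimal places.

Put M_i = s'' at the i-th knot. Here h = (2, 1, 2) and Δ = (-1/2, 8, 5/2), so the interior equations h_(i-1)·M_(i-1) + 2(h_(i-1)+h_i)·M_i + h_i·M_(i+1) = 6(Δ_i − Δ_(i-1)) read
  2·M_0 + 6·M_1 + 1·M_2 = 6(Δ_1 - Δ_0) = 51
  1·M_1 + 6·M_2 + 2·M_3 = 6(Δ_2 - Δ_1) = -33
Clamped end conditions give two more equations: 2h_0·M_0 + h_0·M_1 = 6(Δ_0 - s'(1)) = -9 and h_2·M_2 + 2h_2·M_3 = 6(s'(6) - Δ_2) = -51.
Hence M_0 = -131/16, M_1 = 95/8, M_2 = -31/8, M_3 = -173/16.
On [1, 3], s(x) = -4 + 1·(x - 1) - 131/32·(x - 1)² + 107/64·(x - 1)³.
With (x - 1) = 4/3: s(7/3) = -323/54.

-5.9815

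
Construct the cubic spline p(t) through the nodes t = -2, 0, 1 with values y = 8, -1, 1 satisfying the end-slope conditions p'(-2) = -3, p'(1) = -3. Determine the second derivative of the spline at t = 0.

With m_i denoting the second derivative at x_i, h_i = 2, 1, and Δ_i = (y_(i+1) − y_i)/h_i = -9/2, 2:
  2·m_0 + 6·m_1 + 1·m_2 = 6(Δ_1 - Δ_0) = 39
Clamped end conditions give two more equations: 2h_0·m_0 + h_0·m_1 = 6(Δ_0 - p'(-2)) = -9 and h_1·m_1 + 2h_1·m_2 = 6(p'(1) - Δ_1) = -30.
Solving: m_0 = -35/4, m_1 = 13, m_2 = -43/2.

13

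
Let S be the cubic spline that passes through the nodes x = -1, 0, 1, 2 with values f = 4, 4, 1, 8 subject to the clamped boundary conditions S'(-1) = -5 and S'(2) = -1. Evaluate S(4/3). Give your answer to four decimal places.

3.4420

With M_i denoting the second derivative at x_i, h_i = 1, 1, 1, and Δ_i = (y_(i+1) − y_i)/h_i = 0, -3, 7:
  1·M_0 + 4·M_1 + 1·M_2 = 6(Δ_1 - Δ_0) = -18
  1·M_1 + 4·M_2 + 1·M_3 = 6(Δ_2 - Δ_1) = 60
Clamped end conditions give two more equations: 2h_0·M_0 + h_0·M_1 = 6(Δ_0 - S'(-1)) = 30 and h_2·M_2 + 2h_2·M_3 = 6(S'(2) - Δ_2) = -48.
Solving: M_0 = 358/15, M_1 = -266/15, M_2 = 436/15, M_3 = -578/15.
On [1, 2], S(x) = 1 + 56/15·(x - 1) + 218/15·(x - 1)² - 169/15·(x - 1)³.
With (x - 1) = 1/3: S(4/3) = 1394/405.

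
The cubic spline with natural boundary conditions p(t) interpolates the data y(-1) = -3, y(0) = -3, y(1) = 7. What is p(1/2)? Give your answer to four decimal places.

Let m_i = p''(x_i). Step sizes h_i = 1, 1; slopes of the chords Δ_i = (y_(i+1) - y_i)/h_i = 0, 10.
  1·m_0 + 4·m_1 + 1·m_2 = 6(Δ_1 - Δ_0) = 60
Natural end conditions: m_0 = m_2 = 0.
Forward elimination and back-substitution give m_0 = 0, m_1 = 15, m_2 = 0.
On [0, 1], p(t) = -3 + 5·t + 15/2·t² - 5/2·t³.
With t = 1/2: p(1/2) = 17/16.

1.0625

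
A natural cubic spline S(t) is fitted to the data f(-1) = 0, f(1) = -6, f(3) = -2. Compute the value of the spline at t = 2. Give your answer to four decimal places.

Put M_i = S'' at the i-th knot. Here h = (2, 2) and Δ = (-3, 2), so the interior equations h_(i-1)·M_(i-1) + 2(h_(i-1)+h_i)·M_i + h_i·M_(i+1) = 6(Δ_i − Δ_(i-1)) read
  2·M_0 + 8·M_1 + 2·M_2 = 6(Δ_1 - Δ_0) = 30
Natural end conditions: M_0 = M_2 = 0.
Forward elimination and back-substitution give M_0 = 0, M_1 = 15/4, M_2 = 0.
On [1, 3], S(t) = -6 - 1/2·(t - 1) + 15/8·(t - 1)² - 5/16·(t - 1)³.
With (t - 1) = 1: S(2) = -79/16.

-4.9375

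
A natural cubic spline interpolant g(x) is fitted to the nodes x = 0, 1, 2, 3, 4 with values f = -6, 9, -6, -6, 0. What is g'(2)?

Write M_i for g''(x_i). With h_i = 1, 1, 1, 1 and divided differences Δ_i = 15, -15, 0, 6, the continuity of g' gives the tridiagonal system
  1·M_0 + 4·M_1 + 1·M_2 = 6(Δ_1 - Δ_0) = -180
  1·M_1 + 4·M_2 + 1·M_3 = 6(Δ_2 - Δ_1) = 90
  1·M_2 + 4·M_3 + 1·M_4 = 6(Δ_3 - Δ_2) = 36
Natural end conditions: M_0 = M_4 = 0.
Solving the tridiagonal system: M_0 = 0, M_1 = -54, M_2 = 36, M_3 = 0, M_4 = 0.
On [2, 3], g'(x) = b_2 + 2c_2·(x - 2) + 3d_2·(x - 2)² with b_2 = Δ_2 - h_2(2M_2 + M_3)/6 = -12, c_2 = M_2/2 = 18, d_2 = (M_3 - M_2)/(6h_2) = -6. So g'(2) = -12.

-12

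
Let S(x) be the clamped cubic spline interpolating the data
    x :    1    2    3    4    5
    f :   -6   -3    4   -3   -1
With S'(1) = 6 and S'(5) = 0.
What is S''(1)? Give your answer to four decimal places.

-18.3214

With m_i denoting the second derivative at x_i, h_i = 1, 1, 1, 1, and Δ_i = (y_(i+1) − y_i)/h_i = 3, 7, -7, 2:
  1·m_0 + 4·m_1 + 1·m_2 = 6(Δ_1 - Δ_0) = 24
  1·m_1 + 4·m_2 + 1·m_3 = 6(Δ_2 - Δ_1) = -84
  1·m_2 + 4·m_3 + 1·m_4 = 6(Δ_3 - Δ_2) = 54
Clamped end conditions give two more equations: 2h_0·m_0 + h_0·m_1 = 6(Δ_0 - S'(1)) = -18 and h_3·m_3 + 2h_3·m_4 = 6(S'(5) - Δ_3) = -12.
Hence m_0 = -513/28, m_1 = 261/14, m_2 = -129/4, m_3 = 369/14, m_4 = -537/28.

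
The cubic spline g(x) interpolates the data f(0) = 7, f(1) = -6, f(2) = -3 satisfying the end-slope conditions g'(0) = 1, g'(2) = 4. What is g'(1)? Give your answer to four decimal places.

Put M_i = g'' at the i-th knot. Here h = (1, 1) and Δ = (-13, 3), so the interior equations h_(i-1)·M_(i-1) + 2(h_(i-1)+h_i)·M_i + h_i·M_(i+1) = 6(Δ_i − Δ_(i-1)) read
  1·M_0 + 4·M_1 + 1·M_2 = 6(Δ_1 - Δ_0) = 96
Clamped end conditions give two more equations: 2h_0·M_0 + h_0·M_1 = 6(Δ_0 - g'(0)) = -84 and h_1·M_1 + 2h_1·M_2 = 6(g'(2) - Δ_1) = 6.
Solving the tridiagonal system: M_0 = -129/2, M_1 = 45, M_2 = -39/2.
On [1, 2], g'(x) = b_1 + 2c_1·(x - 1) + 3d_1·(x - 1)² with b_1 = Δ_1 - h_1(2M_1 + M_2)/6 = -35/4, c_1 = M_1/2 = 45/2, d_1 = (M_2 - M_1)/(6h_1) = -43/4. So g'(1) = -35/4.

-8.7500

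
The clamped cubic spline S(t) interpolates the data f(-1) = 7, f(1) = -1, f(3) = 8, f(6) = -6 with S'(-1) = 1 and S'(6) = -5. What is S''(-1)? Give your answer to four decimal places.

Let M_i = S''(x_i). Step sizes h_i = 2, 2, 3; slopes of the chords Δ_i = (y_(i+1) - y_i)/h_i = -4, 9/2, -14/3.
  2·M_0 + 8·M_1 + 2·M_2 = 6(Δ_1 - Δ_0) = 51
  2·M_1 + 10·M_2 + 3·M_3 = 6(Δ_2 - Δ_1) = -55
Clamped end conditions give two more equations: 2h_0·M_0 + h_0·M_1 = 6(Δ_0 - S'(-1)) = -30 and h_2·M_2 + 2h_2·M_3 = 6(S'(6) - Δ_2) = -2.
Forward elimination and back-substitution give M_0 = -1001/74, M_1 = 446/37, M_2 = -340/37, M_3 = 473/111.

-13.5270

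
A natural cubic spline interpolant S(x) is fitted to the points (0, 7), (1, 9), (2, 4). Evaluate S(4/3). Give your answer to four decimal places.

7.9815

With M_i denoting the second derivative at x_i, h_i = 1, 1, and Δ_i = (y_(i+1) − y_i)/h_i = 2, -5:
  1·M_0 + 4·M_1 + 1·M_2 = 6(Δ_1 - Δ_0) = -42
Natural end conditions: M_0 = M_2 = 0.
Solving the tridiagonal system: M_0 = 0, M_1 = -21/2, M_2 = 0.
On [1, 2], S(x) = 9 - 3/2·(x - 1) - 21/4·(x - 1)² + 7/4·(x - 1)³.
With (x - 1) = 1/3: S(4/3) = 431/54.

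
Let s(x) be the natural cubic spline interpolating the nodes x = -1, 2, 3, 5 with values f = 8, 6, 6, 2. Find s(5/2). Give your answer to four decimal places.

6.0851

Write M_i for s''(x_i). With h_i = 3, 1, 2 and divided differences Δ_i = -2/3, 0, -2, the continuity of s' gives the tridiagonal system
  3·M_0 + 8·M_1 + 1·M_2 = 6(Δ_1 - Δ_0) = 4
  1·M_1 + 6·M_2 + 2·M_3 = 6(Δ_2 - Δ_1) = -12
Natural end conditions: M_0 = M_3 = 0.
Forward elimination and back-substitution give M_0 = 0, M_1 = 36/47, M_2 = -100/47, M_3 = 0.
On [2, 3], s(x) = 6 + 14/141·(x - 2) + 18/47·(x - 2)² - 68/141·(x - 2)³.
With (x - 2) = 1/2: s(5/2) = 286/47.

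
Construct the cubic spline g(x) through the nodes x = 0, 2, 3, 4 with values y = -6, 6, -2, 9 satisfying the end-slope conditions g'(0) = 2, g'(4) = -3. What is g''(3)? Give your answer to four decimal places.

Write m_i for g''(x_i). With h_i = 2, 1, 1 and divided differences Δ_i = 6, -8, 11, the continuity of g' gives the tridiagonal system
  2·m_0 + 6·m_1 + 1·m_2 = 6(Δ_1 - Δ_0) = -84
  1·m_1 + 4·m_2 + 1·m_3 = 6(Δ_2 - Δ_1) = 114
Clamped end conditions give two more equations: 2h_0·m_0 + h_0·m_1 = 6(Δ_0 - g'(0)) = 24 and h_2·m_2 + 2h_2·m_3 = 6(g'(4) - Δ_2) = -84.
Forward elimination and back-substitution give m_0 = 230/11, m_1 = -328/11, m_2 = 584/11, m_3 = -754/11.

53.0909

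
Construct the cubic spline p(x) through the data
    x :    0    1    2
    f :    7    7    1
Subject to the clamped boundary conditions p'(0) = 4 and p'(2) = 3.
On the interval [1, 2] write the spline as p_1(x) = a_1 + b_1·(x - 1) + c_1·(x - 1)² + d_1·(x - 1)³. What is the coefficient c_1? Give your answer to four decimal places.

Write σ_i for p''(x_i). With h_i = 1, 1 and divided differences Δ_i = 0, -6, the continuity of p' gives the tridiagonal system
  1·σ_0 + 4·σ_1 + 1·σ_2 = 6(Δ_1 - Δ_0) = -36
Clamped end conditions give two more equations: 2h_0·σ_0 + h_0·σ_1 = 6(Δ_0 - p'(0)) = -24 and h_1·σ_1 + 2h_1·σ_2 = 6(p'(2) - Δ_1) = 54.
Hence σ_0 = -7/2, σ_1 = -17, σ_2 = 71/2.
On [1, 2], with p_1(x) = a_1 + b_1·(x - 1) + c_1·(x - 1)² + d_1·(x - 1)³: c_1 = σ_1/2 = -17/2, d_1 = (σ_2 - σ_1)/(6h_1) = 35/4, b_1 = Δ_1 - h_1(2σ_1 + σ_2)/6 = -25/4.

-8.5000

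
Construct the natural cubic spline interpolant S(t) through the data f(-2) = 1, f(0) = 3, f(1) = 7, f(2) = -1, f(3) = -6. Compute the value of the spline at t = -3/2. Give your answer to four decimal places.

Put m_i = S'' at the i-th knot. Here h = (2, 1, 1, 1) and Δ = (1, 4, -8, -5), so the interior equations h_(i-1)·m_(i-1) + 2(h_(i-1)+h_i)·m_i + h_i·m_(i+1) = 6(Δ_i − Δ_(i-1)) read
  2·m_0 + 6·m_1 + 1·m_2 = 6(Δ_1 - Δ_0) = 18
  1·m_1 + 4·m_2 + 1·m_3 = 6(Δ_2 - Δ_1) = -72
  1·m_2 + 4·m_3 + 1·m_4 = 6(Δ_3 - Δ_2) = 18
Natural end conditions: m_0 = m_4 = 0.
Solving the tridiagonal system: m_0 = 0, m_1 = 288/43, m_2 = -954/43, m_3 = 432/43, m_4 = 0.
On [-2, 0], S(t) = 1 - 53/43·(t + 2) + 0·(t + 2)² + 24/43·(t + 2)³.
With (t + 2) = 1/2: S(-3/2) = 39/86.

0.4535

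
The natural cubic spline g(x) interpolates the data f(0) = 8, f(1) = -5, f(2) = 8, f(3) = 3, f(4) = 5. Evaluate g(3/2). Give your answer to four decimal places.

Put σ_i = g'' at the i-th knot. Here h = (1, 1, 1, 1) and Δ = (-13, 13, -5, 2), so the interior equations h_(i-1)·σ_(i-1) + 2(h_(i-1)+h_i)·σ_i + h_i·σ_(i+1) = 6(Δ_i − Δ_(i-1)) read
  1·σ_0 + 4·σ_1 + 1·σ_2 = 6(Δ_1 - Δ_0) = 156
  1·σ_1 + 4·σ_2 + 1·σ_3 = 6(Δ_2 - Δ_1) = -108
  1·σ_2 + 4·σ_3 + 1·σ_4 = 6(Δ_3 - Δ_2) = 42
Natural end conditions: σ_0 = σ_4 = 0.
Hence σ_0 = 0, σ_1 = 201/4, σ_2 = -45, σ_3 = 87/4, σ_4 = 0.
On [1, 2], g(x) = -5 + 15/4·(x - 1) + 201/8·(x - 1)² - 127/8·(x - 1)³.
With (x - 1) = 1/2: g(3/2) = 75/64.

1.1719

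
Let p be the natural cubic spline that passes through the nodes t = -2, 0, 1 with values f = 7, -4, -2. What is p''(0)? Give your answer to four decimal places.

7.5000

Let M_i = p''(x_i). Step sizes h_i = 2, 1; slopes of the chords Δ_i = (y_(i+1) - y_i)/h_i = -11/2, 2.
  2·M_0 + 6·M_1 + 1·M_2 = 6(Δ_1 - Δ_0) = 45
Natural end conditions: M_0 = M_2 = 0.
Hence M_0 = 0, M_1 = 15/2, M_2 = 0.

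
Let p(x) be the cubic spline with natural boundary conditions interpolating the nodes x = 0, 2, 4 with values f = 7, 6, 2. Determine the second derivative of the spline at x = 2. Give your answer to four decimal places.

-1.1250

Write M_i for p''(x_i). With h_i = 2, 2 and divided differences Δ_i = -1/2, -2, the continuity of p' gives the tridiagonal system
  2·M_0 + 8·M_1 + 2·M_2 = 6(Δ_1 - Δ_0) = -9
Natural end conditions: M_0 = M_2 = 0.
Solving the tridiagonal system: M_0 = 0, M_1 = -9/8, M_2 = 0.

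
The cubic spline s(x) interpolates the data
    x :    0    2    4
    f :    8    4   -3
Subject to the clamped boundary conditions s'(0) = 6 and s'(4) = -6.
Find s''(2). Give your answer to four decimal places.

With σ_i denoting the second derivative at x_i, h_i = 2, 2, and Δ_i = (y_(i+1) − y_i)/h_i = -2, -7/2:
  2·σ_0 + 8·σ_1 + 2·σ_2 = 6(Δ_1 - Δ_0) = -9
Clamped end conditions give two more equations: 2h_0·σ_0 + h_0·σ_1 = 6(Δ_0 - s'(0)) = -48 and h_1·σ_1 + 2h_1·σ_2 = 6(s'(4) - Δ_1) = -15.
Solving the tridiagonal system: σ_0 = -111/8, σ_1 = 15/4, σ_2 = -45/8.

3.7500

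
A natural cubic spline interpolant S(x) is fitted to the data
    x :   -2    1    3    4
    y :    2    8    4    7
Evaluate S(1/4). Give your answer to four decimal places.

Let M_i = S''(x_i). Step sizes h_i = 3, 2, 1; slopes of the chords Δ_i = (y_(i+1) - y_i)/h_i = 2, -2, 3.
  3·M_0 + 10·M_1 + 2·M_2 = 6(Δ_1 - Δ_0) = -24
  2·M_1 + 6·M_2 + 1·M_3 = 6(Δ_2 - Δ_1) = 30
Natural end conditions: M_0 = M_3 = 0.
Solving the tridiagonal system: M_0 = 0, M_1 = -51/14, M_2 = 87/14, M_3 = 0.
On [-2, 1], S(x) = 2 + 107/28·(x + 2) + 0·(x + 2)² - 17/84·(x + 2)³.
With (x + 2) = 9/4: S(1/4) = 2123/256.

8.2930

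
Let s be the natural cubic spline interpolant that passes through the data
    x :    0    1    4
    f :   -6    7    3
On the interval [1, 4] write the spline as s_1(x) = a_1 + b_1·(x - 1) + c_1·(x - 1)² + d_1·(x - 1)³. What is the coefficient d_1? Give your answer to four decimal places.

Write m_i for s''(x_i). With h_i = 1, 3 and divided differences Δ_i = 13, -4/3, the continuity of s' gives the tridiagonal system
  1·m_0 + 8·m_1 + 3·m_2 = 6(Δ_1 - Δ_0) = -86
Natural end conditions: m_0 = m_2 = 0.
Solving: m_0 = 0, m_1 = -43/4, m_2 = 0.
On [1, 4], with s_1(x) = a_1 + b_1·(x - 1) + c_1·(x - 1)² + d_1·(x - 1)³: c_1 = m_1/2 = -43/8, d_1 = (m_2 - m_1)/(6h_1) = 43/72, b_1 = Δ_1 - h_1(2m_1 + m_2)/6 = 113/12.

0.5972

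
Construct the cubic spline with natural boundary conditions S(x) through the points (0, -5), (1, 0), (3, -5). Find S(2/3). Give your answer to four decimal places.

-1.2037

Let m_i = S''(x_i). Step sizes h_i = 1, 2; slopes of the chords Δ_i = (y_(i+1) - y_i)/h_i = 5, -5/2.
  1·m_0 + 6·m_1 + 2·m_2 = 6(Δ_1 - Δ_0) = -45
Natural end conditions: m_0 = m_2 = 0.
Solving the tridiagonal system: m_0 = 0, m_1 = -15/2, m_2 = 0.
On [0, 1], S(x) = -5 + 25/4·x + 0·x² - 5/4·x³.
With x = 2/3: S(2/3) = -65/54.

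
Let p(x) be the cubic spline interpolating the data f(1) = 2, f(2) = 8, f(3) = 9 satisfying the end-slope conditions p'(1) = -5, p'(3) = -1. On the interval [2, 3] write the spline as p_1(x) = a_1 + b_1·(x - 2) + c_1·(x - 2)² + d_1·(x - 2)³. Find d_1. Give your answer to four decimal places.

Let σ_i = p''(x_i). Step sizes h_i = 1, 1; slopes of the chords Δ_i = (y_(i+1) - y_i)/h_i = 6, 1.
  1·σ_0 + 4·σ_1 + 1·σ_2 = 6(Δ_1 - Δ_0) = -30
Clamped end conditions give two more equations: 2h_0·σ_0 + h_0·σ_1 = 6(Δ_0 - p'(1)) = 66 and h_1·σ_1 + 2h_1·σ_2 = 6(p'(3) - Δ_1) = -12.
Solving: σ_0 = 85/2, σ_1 = -19, σ_2 = 7/2.
On [2, 3], with p_1(x) = a_1 + b_1·(x - 2) + c_1·(x - 2)² + d_1·(x - 2)³: c_1 = σ_1/2 = -19/2, d_1 = (σ_2 - σ_1)/(6h_1) = 15/4, b_1 = Δ_1 - h_1(2σ_1 + σ_2)/6 = 27/4.

3.7500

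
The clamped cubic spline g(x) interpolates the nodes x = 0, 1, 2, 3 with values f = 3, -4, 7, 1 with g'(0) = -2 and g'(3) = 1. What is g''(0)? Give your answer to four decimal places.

-39.6000

With M_i denoting the second derivative at x_i, h_i = 1, 1, 1, and Δ_i = (y_(i+1) − y_i)/h_i = -7, 11, -6:
  1·M_0 + 4·M_1 + 1·M_2 = 6(Δ_1 - Δ_0) = 108
  1·M_1 + 4·M_2 + 1·M_3 = 6(Δ_2 - Δ_1) = -102
Clamped end conditions give two more equations: 2h_0·M_0 + h_0·M_1 = 6(Δ_0 - g'(0)) = -30 and h_2·M_2 + 2h_2·M_3 = 6(g'(3) - Δ_2) = 42.
Forward elimination and back-substitution give M_0 = -198/5, M_1 = 246/5, M_2 = -246/5, M_3 = 228/5.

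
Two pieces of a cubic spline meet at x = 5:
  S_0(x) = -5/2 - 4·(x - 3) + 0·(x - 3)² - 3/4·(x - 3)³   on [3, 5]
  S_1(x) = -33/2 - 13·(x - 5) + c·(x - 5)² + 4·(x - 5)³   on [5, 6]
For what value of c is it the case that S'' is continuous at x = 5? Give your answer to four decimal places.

-4.5000

S_0''(x) = 0 - 9/2·(x - 3), so S_0''(5) = -9. On the right, S_1''(5) = 2c, so c = -9/2.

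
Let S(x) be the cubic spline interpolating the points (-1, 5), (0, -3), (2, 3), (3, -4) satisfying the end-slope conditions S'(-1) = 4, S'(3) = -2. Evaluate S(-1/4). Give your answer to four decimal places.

Let m_i = S''(x_i). Step sizes h_i = 1, 2, 1; slopes of the chords Δ_i = (y_(i+1) - y_i)/h_i = -8, 3, -7.
  1·m_0 + 6·m_1 + 2·m_2 = 6(Δ_1 - Δ_0) = 66
  2·m_1 + 6·m_2 + 1·m_3 = 6(Δ_2 - Δ_1) = -60
Clamped end conditions give two more equations: 2h_0·m_0 + h_0·m_1 = 6(Δ_0 - S'(-1)) = -72 and h_2·m_2 + 2h_2·m_3 = 6(S'(3) - Δ_2) = 30.
Hence m_0 = -1734/35, m_1 = 948/35, m_2 = -822/35, m_3 = 936/35.
On [-1, 0], S(x) = 5 + 4·(x + 1) - 867/35·(x + 1)² + 447/35·(x + 1)³.
With (x + 1) = 3/4: S(-1/4) = -1223/2240.

-0.5460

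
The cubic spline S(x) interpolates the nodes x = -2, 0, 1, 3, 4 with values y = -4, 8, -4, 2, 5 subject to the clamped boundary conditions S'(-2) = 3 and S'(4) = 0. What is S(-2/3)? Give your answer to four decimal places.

7.2210

Let M_i = S''(x_i). Step sizes h_i = 2, 1, 2, 1; slopes of the chords Δ_i = (y_(i+1) - y_i)/h_i = 6, -12, 3, 3.
  2·M_0 + 6·M_1 + 1·M_2 = 6(Δ_1 - Δ_0) = -108
  1·M_1 + 6·M_2 + 2·M_3 = 6(Δ_2 - Δ_1) = 90
  2·M_2 + 6·M_3 + 1·M_4 = 6(Δ_3 - Δ_2) = 0
Clamped end conditions give two more equations: 2h_0·M_0 + h_0·M_1 = 6(Δ_0 - S'(-2)) = 18 and h_3·M_3 + 2h_3·M_4 = 6(S'(4) - Δ_3) = -18.
Solving the tridiagonal system: M_0 = 1139/62, M_1 = -860/31, M_2 = 673/31, M_3 = -194/31, M_4 = -182/31.
On [-2, 0], S(x) = -4 + 3·(x + 2) + 1139/124·(x + 2)² - 953/248·(x + 2)³.
With (x + 2) = 4/3: S(-2/3) = 6044/837.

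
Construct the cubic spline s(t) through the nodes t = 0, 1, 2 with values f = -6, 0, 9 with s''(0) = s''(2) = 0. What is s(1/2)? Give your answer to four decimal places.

-3.2813

Put σ_i = s'' at the i-th knot. Here h = (1, 1) and Δ = (6, 9), so the interior equations h_(i-1)·σ_(i-1) + 2(h_(i-1)+h_i)·σ_i + h_i·σ_(i+1) = 6(Δ_i − Δ_(i-1)) read
  1·σ_0 + 4·σ_1 + 1·σ_2 = 6(Δ_1 - Δ_0) = 18
Natural end conditions: σ_0 = σ_2 = 0.
Hence σ_0 = 0, σ_1 = 9/2, σ_2 = 0.
On [0, 1], s(t) = -6 + 21/4·t + 0·t² + 3/4·t³.
With t = 1/2: s(1/2) = -105/32.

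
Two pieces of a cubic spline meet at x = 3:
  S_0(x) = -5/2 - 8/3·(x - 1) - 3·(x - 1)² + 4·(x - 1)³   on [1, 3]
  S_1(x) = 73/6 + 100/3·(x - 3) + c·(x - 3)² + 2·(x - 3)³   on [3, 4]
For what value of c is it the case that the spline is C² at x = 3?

S_0''(x) = -6 + 24·(x - 1), so S_0''(3) = 42. On the right, S_1''(3) = 2c, so c = 21.

21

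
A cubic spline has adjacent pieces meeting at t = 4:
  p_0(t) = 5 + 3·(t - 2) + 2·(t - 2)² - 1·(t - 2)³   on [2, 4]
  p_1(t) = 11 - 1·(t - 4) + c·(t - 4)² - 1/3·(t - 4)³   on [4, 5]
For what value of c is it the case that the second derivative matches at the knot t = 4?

p_0''(t) = 4 - 6·(t - 2), so p_0''(4) = -8. On the right, p_1''(4) = 2c, so c = -4.

-4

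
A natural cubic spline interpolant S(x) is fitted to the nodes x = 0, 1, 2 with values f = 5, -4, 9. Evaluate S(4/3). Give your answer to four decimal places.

-1.7037

Write m_i for S''(x_i). With h_i = 1, 1 and divided differences Δ_i = -9, 13, the continuity of S' gives the tridiagonal system
  1·m_0 + 4·m_1 + 1·m_2 = 6(Δ_1 - Δ_0) = 132
Natural end conditions: m_0 = m_2 = 0.
Solving the tridiagonal system: m_0 = 0, m_1 = 33, m_2 = 0.
On [1, 2], S(x) = -4 + 2·(x - 1) + 33/2·(x - 1)² - 11/2·(x - 1)³.
With (x - 1) = 1/3: S(4/3) = -46/27.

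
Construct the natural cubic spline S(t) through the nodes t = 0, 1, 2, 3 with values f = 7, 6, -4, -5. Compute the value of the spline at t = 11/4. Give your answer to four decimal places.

-5.4531

With M_i denoting the second derivative at x_i, h_i = 1, 1, 1, and Δ_i = (y_(i+1) − y_i)/h_i = -1, -10, -1:
  1·M_0 + 4·M_1 + 1·M_2 = 6(Δ_1 - Δ_0) = -54
  1·M_1 + 4·M_2 + 1·M_3 = 6(Δ_2 - Δ_1) = 54
Natural end conditions: M_0 = M_3 = 0.
Forward elimination and back-substitution give M_0 = 0, M_1 = -18, M_2 = 18, M_3 = 0.
On [2, 3], S(t) = -4 - 7·(t - 2) + 9·(t - 2)² - 3·(t - 2)³.
With (t - 2) = 3/4: S(11/4) = -349/64.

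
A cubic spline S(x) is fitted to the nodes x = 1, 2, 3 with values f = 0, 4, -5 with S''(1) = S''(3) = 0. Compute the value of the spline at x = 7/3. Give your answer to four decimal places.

Let m_i = S''(x_i). Step sizes h_i = 1, 1; slopes of the chords Δ_i = (y_(i+1) - y_i)/h_i = 4, -9.
  1·m_0 + 4·m_1 + 1·m_2 = 6(Δ_1 - Δ_0) = -78
Natural end conditions: m_0 = m_2 = 0.
Hence m_0 = 0, m_1 = -39/2, m_2 = 0.
On [2, 3], S(x) = 4 - 5/2·(x - 2) - 39/4·(x - 2)² + 13/4·(x - 2)³.
With (x - 2) = 1/3: S(7/3) = 119/54.

2.2037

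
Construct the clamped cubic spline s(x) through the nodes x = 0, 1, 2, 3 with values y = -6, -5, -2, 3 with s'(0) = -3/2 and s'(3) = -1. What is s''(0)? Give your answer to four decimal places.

With M_i denoting the second derivative at x_i, h_i = 1, 1, 1, and Δ_i = (y_(i+1) − y_i)/h_i = 1, 3, 5:
  1·M_0 + 4·M_1 + 1·M_2 = 6(Δ_1 - Δ_0) = 12
  1·M_1 + 4·M_2 + 1·M_3 = 6(Δ_2 - Δ_1) = 12
Clamped end conditions give two more equations: 2h_0·M_0 + h_0·M_1 = 6(Δ_0 - s'(0)) = 15 and h_2·M_2 + 2h_2·M_3 = 6(s'(3) - Δ_2) = -36.
Solving the tridiagonal system: M_0 = 122/15, M_1 = -19/15, M_2 = 134/15, M_3 = -337/15.

8.1333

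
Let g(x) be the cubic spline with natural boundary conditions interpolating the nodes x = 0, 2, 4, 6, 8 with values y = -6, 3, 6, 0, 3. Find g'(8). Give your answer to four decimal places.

2.9732

Write M_i for g''(x_i). With h_i = 2, 2, 2, 2 and divided differences Δ_i = 9/2, 3/2, -3, 3/2, the continuity of g' gives the tridiagonal system
  2·M_0 + 8·M_1 + 2·M_2 = 6(Δ_1 - Δ_0) = -18
  2·M_1 + 8·M_2 + 2·M_3 = 6(Δ_2 - Δ_1) = -27
  2·M_2 + 8·M_3 + 2·M_4 = 6(Δ_3 - Δ_2) = 27
Natural end conditions: M_0 = M_4 = 0.
Hence M_0 = 0, M_1 = -135/112, M_2 = -117/28, M_3 = 495/112, M_4 = 0.
On [6, 8], g'(x) = b_3 + 2c_3·(x - 6) + 3d_3·(x - 6)² with b_3 = Δ_3 - h_3(2M_3 + M_4)/6 = -81/56, c_3 = M_3/2 = 495/224, d_3 = (M_4 - M_3)/(6h_3) = -165/448. So g'(8) = 333/112.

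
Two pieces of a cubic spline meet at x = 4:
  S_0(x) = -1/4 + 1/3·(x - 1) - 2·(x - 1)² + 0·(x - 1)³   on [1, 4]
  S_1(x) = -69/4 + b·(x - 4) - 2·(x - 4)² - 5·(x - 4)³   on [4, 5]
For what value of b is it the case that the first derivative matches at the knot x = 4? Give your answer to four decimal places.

-11.6667

S_0'(x) = 1/3 - 4·(x - 1) + 0·(x - 1)², so S_0'(4) = -35/3. On the right, S_1'(4) = b, so b = -35/3.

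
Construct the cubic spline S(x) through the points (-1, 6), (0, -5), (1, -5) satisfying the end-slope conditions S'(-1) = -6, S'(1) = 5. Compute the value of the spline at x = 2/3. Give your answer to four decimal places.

-6.3333

Write m_i for S''(x_i). With h_i = 1, 1 and divided differences Δ_i = -11, 0, the continuity of S' gives the tridiagonal system
  1·m_0 + 4·m_1 + 1·m_2 = 6(Δ_1 - Δ_0) = 66
Clamped end conditions give two more equations: 2h_0·m_0 + h_0·m_1 = 6(Δ_0 - S'(-1)) = -30 and h_1·m_1 + 2h_1·m_2 = 6(S'(1) - Δ_1) = 30.
Forward elimination and back-substitution give m_0 = -26, m_1 = 22, m_2 = 4.
On [0, 1], S(x) = -5 - 8·x + 11·x² - 3·x³.
With x = 2/3: S(2/3) = -19/3.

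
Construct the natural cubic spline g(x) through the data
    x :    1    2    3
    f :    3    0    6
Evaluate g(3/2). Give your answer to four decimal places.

With m_i denoting the second derivative at x_i, h_i = 1, 1, and Δ_i = (y_(i+1) − y_i)/h_i = -3, 6:
  1·m_0 + 4·m_1 + 1·m_2 = 6(Δ_1 - Δ_0) = 54
Natural end conditions: m_0 = m_2 = 0.
Solving the tridiagonal system: m_0 = 0, m_1 = 27/2, m_2 = 0.
On [1, 2], g(x) = 3 - 21/4·(x - 1) + 0·(x - 1)² + 9/4·(x - 1)³.
With (x - 1) = 1/2: g(3/2) = 21/32.

0.6563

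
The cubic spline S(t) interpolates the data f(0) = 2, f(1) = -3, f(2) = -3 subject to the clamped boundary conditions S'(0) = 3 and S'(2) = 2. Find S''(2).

Write m_i for S''(x_i). With h_i = 1, 1 and divided differences Δ_i = -5, 0, the continuity of S' gives the tridiagonal system
  1·m_0 + 4·m_1 + 1·m_2 = 6(Δ_1 - Δ_0) = 30
Clamped end conditions give two more equations: 2h_0·m_0 + h_0·m_1 = 6(Δ_0 - S'(0)) = -48 and h_1·m_1 + 2h_1·m_2 = 6(S'(2) - Δ_1) = 12.
Solving: m_0 = -32, m_1 = 16, m_2 = -2.

-2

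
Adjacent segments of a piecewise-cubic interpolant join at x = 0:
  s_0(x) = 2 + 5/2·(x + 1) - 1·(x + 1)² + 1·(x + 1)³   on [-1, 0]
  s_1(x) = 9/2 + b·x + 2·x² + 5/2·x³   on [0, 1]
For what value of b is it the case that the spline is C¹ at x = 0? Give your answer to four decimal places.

3.5000

s_0'(x) = 5/2 - 2·(x + 1) + 3·(x + 1)², so s_0'(0) = 7/2. On the right, s_1'(0) = b, so b = 7/2.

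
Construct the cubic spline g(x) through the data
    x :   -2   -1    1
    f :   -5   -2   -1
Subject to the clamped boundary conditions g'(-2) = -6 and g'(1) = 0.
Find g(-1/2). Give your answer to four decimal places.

-0.3672

Let σ_i = g''(x_i). Step sizes h_i = 1, 2; slopes of the chords Δ_i = (y_(i+1) - y_i)/h_i = 3, 1/2.
  1·σ_0 + 6·σ_1 + 2·σ_2 = 6(Δ_1 - Δ_0) = -15
Clamped end conditions give two more equations: 2h_0·σ_0 + h_0·σ_1 = 6(Δ_0 - g'(-2)) = 54 and h_1·σ_1 + 2h_1·σ_2 = 6(g'(1) - Δ_1) = -3.
Forward elimination and back-substitution give σ_0 = 63/2, σ_1 = -9, σ_2 = 15/4.
On [-1, 1], g(x) = -2 + 21/4·(x + 1) - 9/2·(x + 1)² + 17/16·(x + 1)³.
With (x + 1) = 1/2: g(-1/2) = -47/128.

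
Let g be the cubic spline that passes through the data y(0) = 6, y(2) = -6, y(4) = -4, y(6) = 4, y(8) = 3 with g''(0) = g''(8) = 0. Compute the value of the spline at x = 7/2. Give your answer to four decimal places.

Put m_i = g'' at the i-th knot. Here h = (2, 2, 2, 2) and Δ = (-6, 1, 4, -1/2), so the interior equations h_(i-1)·m_(i-1) + 2(h_(i-1)+h_i)·m_i + h_i·m_(i+1) = 6(Δ_i − Δ_(i-1)) read
  2·m_0 + 8·m_1 + 2·m_2 = 6(Δ_1 - Δ_0) = 42
  2·m_1 + 8·m_2 + 2·m_3 = 6(Δ_2 - Δ_1) = 18
  2·m_2 + 8·m_3 + 2·m_4 = 6(Δ_3 - Δ_2) = -27
Natural end conditions: m_0 = m_4 = 0.
Solving the tridiagonal system: m_0 = 0, m_1 = 531/112, m_2 = 57/28, m_3 = -435/112, m_4 = 0.
On [2, 4], g(x) = -6 - 159/56·(x - 2) + 531/224·(x - 2)² - 101/448·(x - 2)³.
With (x - 2) = 3/2: g(7/2) = -20379/3584.

-5.6861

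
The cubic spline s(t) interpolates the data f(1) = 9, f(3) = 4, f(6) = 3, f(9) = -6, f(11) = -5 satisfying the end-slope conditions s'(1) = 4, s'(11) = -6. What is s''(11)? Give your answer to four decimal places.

-12.6722

Put σ_i = s'' at the i-th knot. Here h = (2, 3, 3, 2) and Δ = (-5/2, -1/3, -3, 1/2), so the interior equations h_(i-1)·σ_(i-1) + 2(h_(i-1)+h_i)·σ_i + h_i·σ_(i+1) = 6(Δ_i − Δ_(i-1)) read
  2·σ_0 + 10·σ_1 + 3·σ_2 = 6(Δ_1 - Δ_0) = 13
  3·σ_1 + 12·σ_2 + 3·σ_3 = 6(Δ_2 - Δ_1) = -16
  3·σ_2 + 10·σ_3 + 2·σ_4 = 6(Δ_3 - Δ_2) = 21
Clamped end conditions give two more equations: 2h_0·σ_0 + h_0·σ_1 = 6(Δ_0 - s'(1)) = -39 and h_3·σ_3 + 2h_3·σ_4 = 6(s'(11) - Δ_3) = -39.
Forward elimination and back-substitution give σ_0 = -2201/180, σ_1 = 223/45, σ_2 = -121/30, σ_3 = 263/45, σ_4 = -2281/180.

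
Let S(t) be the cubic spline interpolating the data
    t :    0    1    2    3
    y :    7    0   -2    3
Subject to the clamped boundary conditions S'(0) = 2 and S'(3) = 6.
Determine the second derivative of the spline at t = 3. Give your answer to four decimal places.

-0.5333

Let m_i = S''(x_i). Step sizes h_i = 1, 1, 1; slopes of the chords Δ_i = (y_(i+1) - y_i)/h_i = -7, -2, 5.
  1·m_0 + 4·m_1 + 1·m_2 = 6(Δ_1 - Δ_0) = 30
  1·m_1 + 4·m_2 + 1·m_3 = 6(Δ_2 - Δ_1) = 42
Clamped end conditions give two more equations: 2h_0·m_0 + h_0·m_1 = 6(Δ_0 - S'(0)) = -54 and h_2·m_2 + 2h_2·m_3 = 6(S'(3) - Δ_2) = 6.
Solving the tridiagonal system: m_0 = -512/15, m_1 = 214/15, m_2 = 106/15, m_3 = -8/15.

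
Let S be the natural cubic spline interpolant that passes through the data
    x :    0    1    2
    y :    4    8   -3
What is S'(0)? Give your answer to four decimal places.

Let σ_i = S''(x_i). Step sizes h_i = 1, 1; slopes of the chords Δ_i = (y_(i+1) - y_i)/h_i = 4, -11.
  1·σ_0 + 4·σ_1 + 1·σ_2 = 6(Δ_1 - Δ_0) = -90
Natural end conditions: σ_0 = σ_2 = 0.
Solving the tridiagonal system: σ_0 = 0, σ_1 = -45/2, σ_2 = 0.
On [0, 1], S'(x) = b_0 + 2c_0·x + 3d_0·x² with b_0 = Δ_0 - h_0(2σ_0 + σ_1)/6 = 31/4, c_0 = σ_0/2 = 0, d_0 = (σ_1 - σ_0)/(6h_0) = -15/4. So S'(0) = 31/4.

7.7500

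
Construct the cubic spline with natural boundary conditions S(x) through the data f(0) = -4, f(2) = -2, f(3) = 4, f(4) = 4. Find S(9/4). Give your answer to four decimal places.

-0.4531

Let M_i = S''(x_i). Step sizes h_i = 2, 1, 1; slopes of the chords Δ_i = (y_(i+1) - y_i)/h_i = 1, 6, 0.
  2·M_0 + 6·M_1 + 1·M_2 = 6(Δ_1 - Δ_0) = 30
  1·M_1 + 4·M_2 + 1·M_3 = 6(Δ_2 - Δ_1) = -36
Natural end conditions: M_0 = M_3 = 0.
Solving the tridiagonal system: M_0 = 0, M_1 = 156/23, M_2 = -246/23, M_3 = 0.
On [2, 3], S(x) = -2 + 127/23·(x - 2) + 78/23·(x - 2)² - 67/23·(x - 2)³.
With (x - 2) = 1/4: S(9/4) = -29/64.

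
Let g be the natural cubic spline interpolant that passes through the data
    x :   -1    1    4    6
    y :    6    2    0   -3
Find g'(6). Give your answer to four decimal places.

-1.7711

Put σ_i = g'' at the i-th knot. Here h = (2, 3, 2) and Δ = (-2, -2/3, -3/2), so the interior equations h_(i-1)·σ_(i-1) + 2(h_(i-1)+h_i)·σ_i + h_i·σ_(i+1) = 6(Δ_i − Δ_(i-1)) read
  2·σ_0 + 10·σ_1 + 3·σ_2 = 6(Δ_1 - Δ_0) = 8
  3·σ_1 + 10·σ_2 + 2·σ_3 = 6(Δ_2 - Δ_1) = -5
Natural end conditions: σ_0 = σ_3 = 0.
Solving: σ_0 = 0, σ_1 = 95/91, σ_2 = -74/91, σ_3 = 0.
On [4, 6], g'(x) = b_2 + 2c_2·(x - 4) + 3d_2·(x - 4)² with b_2 = Δ_2 - h_2(2σ_2 + σ_3)/6 = -523/546, c_2 = σ_2/2 = -37/91, d_2 = (σ_3 - σ_2)/(6h_2) = 37/546. So g'(6) = -967/546.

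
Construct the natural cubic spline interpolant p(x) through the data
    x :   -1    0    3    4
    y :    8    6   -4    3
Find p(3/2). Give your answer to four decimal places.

-1.7614

With M_i denoting the second derivative at x_i, h_i = 1, 3, 1, and Δ_i = (y_(i+1) − y_i)/h_i = -2, -10/3, 7:
  1·M_0 + 8·M_1 + 3·M_2 = 6(Δ_1 - Δ_0) = -8
  3·M_1 + 8·M_2 + 1·M_3 = 6(Δ_2 - Δ_1) = 62
Natural end conditions: M_0 = M_3 = 0.
Forward elimination and back-substitution give M_0 = 0, M_1 = -50/11, M_2 = 104/11, M_3 = 0.
On [0, 3], p(x) = 6 - 116/33·x - 25/11·x² + 7/9·x³.
With x = 3/2: p(3/2) = -155/88.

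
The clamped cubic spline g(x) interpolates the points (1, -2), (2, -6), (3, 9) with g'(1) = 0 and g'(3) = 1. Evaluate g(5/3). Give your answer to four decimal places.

-6.1481

Put m_i = g'' at the i-th knot. Here h = (1, 1) and Δ = (-4, 15), so the interior equations h_(i-1)·m_(i-1) + 2(h_(i-1)+h_i)·m_i + h_i·m_(i+1) = 6(Δ_i − Δ_(i-1)) read
  1·m_0 + 4·m_1 + 1·m_2 = 6(Δ_1 - Δ_0) = 114
Clamped end conditions give two more equations: 2h_0·m_0 + h_0·m_1 = 6(Δ_0 - g'(1)) = -24 and h_1·m_1 + 2h_1·m_2 = 6(g'(3) - Δ_1) = -84.
Hence m_0 = -40, m_1 = 56, m_2 = -70.
On [1, 2], g(x) = -2 + 0·(x - 1) - 20·(x - 1)² + 16·(x - 1)³.
With (x - 1) = 2/3: g(5/3) = -166/27.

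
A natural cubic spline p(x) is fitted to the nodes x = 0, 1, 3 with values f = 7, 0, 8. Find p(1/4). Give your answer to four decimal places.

4.8203

Put M_i = p'' at the i-th knot. Here h = (1, 2) and Δ = (-7, 4), so the interior equations h_(i-1)·M_(i-1) + 2(h_(i-1)+h_i)·M_i + h_i·M_(i+1) = 6(Δ_i − Δ_(i-1)) read
  1·M_0 + 6·M_1 + 2·M_2 = 6(Δ_1 - Δ_0) = 66
Natural end conditions: M_0 = M_2 = 0.
Forward elimination and back-substitution give M_0 = 0, M_1 = 11, M_2 = 0.
On [0, 1], p(x) = 7 - 53/6·x + 0·x² + 11/6·x³.
With x = 1/4: p(1/4) = 617/128.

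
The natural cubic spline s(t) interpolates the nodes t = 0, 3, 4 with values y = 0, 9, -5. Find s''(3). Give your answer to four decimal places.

Let M_i = s''(x_i). Step sizes h_i = 3, 1; slopes of the chords Δ_i = (y_(i+1) - y_i)/h_i = 3, -14.
  3·M_0 + 8·M_1 + 1·M_2 = 6(Δ_1 - Δ_0) = -102
Natural end conditions: M_0 = M_2 = 0.
Forward elimination and back-substitution give M_0 = 0, M_1 = -51/4, M_2 = 0.

-12.7500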